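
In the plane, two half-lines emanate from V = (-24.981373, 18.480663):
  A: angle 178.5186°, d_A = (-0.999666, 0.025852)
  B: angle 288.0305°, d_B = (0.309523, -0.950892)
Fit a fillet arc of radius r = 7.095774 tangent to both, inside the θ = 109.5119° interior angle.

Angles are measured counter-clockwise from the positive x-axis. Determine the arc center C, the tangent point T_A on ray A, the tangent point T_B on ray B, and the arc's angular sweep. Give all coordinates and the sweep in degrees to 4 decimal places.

bisector direction at 233.2746° = (-0.597981,-0.801510)
center distance |VC| = r/sin(θ/2) = 7.095774/sin(54.7559°) = 8.688332
C = V + |VC|·bis = (-30.1768,11.5169)
T_A = V + ((C−V)·d_A)·d_A = V + 5.0137·d_A = (-29.9934,18.6103)
T_B = V + ((C−V)·d_B)·d_B = V + 5.0137·d_B = (-23.4295,13.7132)
sweep = 180° − θ = 70.4881°

center=(-30.1768,11.5169) T_A=(-29.9934,18.6103) T_B=(-23.4295,13.7132) sweep=70.4881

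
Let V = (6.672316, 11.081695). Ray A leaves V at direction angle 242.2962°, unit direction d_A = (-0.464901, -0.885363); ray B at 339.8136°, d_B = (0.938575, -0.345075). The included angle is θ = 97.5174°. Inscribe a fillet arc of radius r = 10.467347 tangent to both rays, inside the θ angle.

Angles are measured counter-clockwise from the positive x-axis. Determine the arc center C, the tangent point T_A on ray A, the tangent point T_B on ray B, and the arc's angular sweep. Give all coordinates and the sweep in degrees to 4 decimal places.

center=(11.6734,-1.9094) T_A=(2.4060,2.9569) T_B=(15.2854,7.9150) sweep=82.4826

bisector direction at 291.0549° = (0.359262,-0.933237)
center distance |VC| = r/sin(θ/2) = 10.467347/sin(48.7587°) = 13.920457
C = V + |VC|·bis = (11.6734,-1.9094)
T_A = V + ((C−V)·d_A)·d_A = V + 9.1768·d_A = (2.4060,2.9569)
T_B = V + ((C−V)·d_B)·d_B = V + 9.1768·d_B = (15.2854,7.9150)
sweep = 180° − θ = 82.4826°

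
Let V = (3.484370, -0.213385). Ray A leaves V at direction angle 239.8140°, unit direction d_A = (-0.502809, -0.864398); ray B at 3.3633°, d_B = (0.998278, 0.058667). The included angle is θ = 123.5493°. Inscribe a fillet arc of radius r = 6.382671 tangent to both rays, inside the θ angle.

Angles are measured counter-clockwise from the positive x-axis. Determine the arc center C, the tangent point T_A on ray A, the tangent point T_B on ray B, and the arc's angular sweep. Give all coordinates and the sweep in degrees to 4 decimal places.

center=(7.2789,-6.3841) T_A=(1.7617,-3.1748) T_B=(6.9045,-0.0124) sweep=56.4507

bisector direction at 301.5886° = (0.523817,-0.851831)
center distance |VC| = r/sin(θ/2) = 6.382671/sin(61.7747°) = 7.244027
C = V + |VC|·bis = (7.2789,-6.3841)
T_A = V + ((C−V)·d_A)·d_A = V + 3.4260·d_A = (1.7617,-3.1748)
T_B = V + ((C−V)·d_B)·d_B = V + 3.4260·d_B = (6.9045,-0.0124)
sweep = 180° − θ = 56.4507°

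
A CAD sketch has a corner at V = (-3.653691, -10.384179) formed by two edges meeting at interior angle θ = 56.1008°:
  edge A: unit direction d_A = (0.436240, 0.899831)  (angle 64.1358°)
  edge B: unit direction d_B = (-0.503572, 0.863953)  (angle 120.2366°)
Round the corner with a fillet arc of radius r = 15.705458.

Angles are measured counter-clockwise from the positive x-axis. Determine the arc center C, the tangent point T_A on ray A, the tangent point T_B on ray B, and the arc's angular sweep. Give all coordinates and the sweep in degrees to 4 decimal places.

center=(-4.9277,22.9898) T_A=(9.2045,16.1384) T_B=(-18.4965,15.0809) sweep=123.8992

bisector direction at 92.1862° = (-0.038147,0.999272)
center distance |VC| = r/sin(θ/2) = 15.705458/sin(28.0504°) = 33.398241
C = V + |VC|·bis = (-4.9277,22.9898)
T_A = V + ((C−V)·d_A)·d_A = V + 29.4751·d_A = (9.2045,16.1384)
T_B = V + ((C−V)·d_B)·d_B = V + 29.4751·d_B = (-18.4965,15.0809)
sweep = 180° − θ = 123.8992°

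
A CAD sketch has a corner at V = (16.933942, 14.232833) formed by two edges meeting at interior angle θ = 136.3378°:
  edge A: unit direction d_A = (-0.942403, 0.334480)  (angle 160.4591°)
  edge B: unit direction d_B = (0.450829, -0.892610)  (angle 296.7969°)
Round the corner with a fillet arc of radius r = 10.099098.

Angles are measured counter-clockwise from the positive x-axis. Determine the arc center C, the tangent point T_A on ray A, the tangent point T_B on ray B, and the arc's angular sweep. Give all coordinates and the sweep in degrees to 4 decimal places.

bisector direction at 228.6280° = (-0.660945,-0.750434)
center distance |VC| = r/sin(θ/2) = 10.099098/sin(68.1689°) = 10.879318
C = V + |VC|·bis = (9.7433,6.0686)
T_A = V + ((C−V)·d_A)·d_A = V + 4.0457·d_A = (13.1213,15.5860)
T_B = V + ((C−V)·d_B)·d_B = V + 4.0457·d_B = (18.7579,10.6216)
sweep = 180° − θ = 43.6622°

center=(9.7433,6.0686) T_A=(13.1213,15.5860) T_B=(18.7579,10.6216) sweep=43.6622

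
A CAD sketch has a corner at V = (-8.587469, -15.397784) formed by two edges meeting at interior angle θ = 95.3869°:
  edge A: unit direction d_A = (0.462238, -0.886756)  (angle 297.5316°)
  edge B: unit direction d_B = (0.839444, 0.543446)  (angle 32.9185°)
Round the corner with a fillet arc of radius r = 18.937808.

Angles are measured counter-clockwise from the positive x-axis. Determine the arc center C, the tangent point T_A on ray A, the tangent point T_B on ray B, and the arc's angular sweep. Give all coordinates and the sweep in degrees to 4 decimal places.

center=(16.1729,-21.9282) T_A=(-0.6203,-30.6819) T_B=(5.8812,-6.0309) sweep=84.6131

bisector direction at 345.2251° = (0.966935,-0.255023)
center distance |VC| = r/sin(θ/2) = 18.937808/sin(47.6934°) = 25.607061
C = V + |VC|·bis = (16.1729,-21.9282)
T_A = V + ((C−V)·d_A)·d_A = V + 17.2360·d_A = (-0.6203,-30.6819)
T_B = V + ((C−V)·d_B)·d_B = V + 17.2360·d_B = (5.8812,-6.0309)
sweep = 180° − θ = 84.6131°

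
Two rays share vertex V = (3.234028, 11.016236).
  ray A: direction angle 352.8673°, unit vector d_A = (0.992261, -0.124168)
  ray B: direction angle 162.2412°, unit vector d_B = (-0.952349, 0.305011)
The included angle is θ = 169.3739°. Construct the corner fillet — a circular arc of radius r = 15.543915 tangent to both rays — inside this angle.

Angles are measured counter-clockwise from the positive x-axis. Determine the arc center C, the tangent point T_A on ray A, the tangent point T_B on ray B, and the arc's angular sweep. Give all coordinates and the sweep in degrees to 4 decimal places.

center=(6.5984,26.2604) T_A=(4.6684,10.8367) T_B=(1.8574,11.4571) sweep=10.6261

bisector direction at 77.5542° = (0.215515,0.976501)
center distance |VC| = r/sin(θ/2) = 15.543915/sin(84.6869°) = 15.610986
C = V + |VC|·bis = (6.5984,26.2604)
T_A = V + ((C−V)·d_A)·d_A = V + 1.4455·d_A = (4.6684,10.8367)
T_B = V + ((C−V)·d_B)·d_B = V + 1.4455·d_B = (1.8574,11.4571)
sweep = 180° − θ = 10.6261°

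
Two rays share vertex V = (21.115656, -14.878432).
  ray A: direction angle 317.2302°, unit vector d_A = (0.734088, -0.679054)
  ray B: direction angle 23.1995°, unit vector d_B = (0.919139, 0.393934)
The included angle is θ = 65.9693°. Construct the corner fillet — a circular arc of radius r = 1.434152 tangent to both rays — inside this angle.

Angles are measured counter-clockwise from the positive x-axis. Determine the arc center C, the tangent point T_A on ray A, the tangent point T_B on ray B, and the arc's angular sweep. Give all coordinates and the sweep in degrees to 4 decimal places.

bisector direction at 350.2149° = (0.985452,-0.169954)
center distance |VC| = r/sin(θ/2) = 1.434152/sin(32.9847°) = 2.634302
C = V + |VC|·bis = (23.7116,-15.3261)
T_A = V + ((C−V)·d_A)·d_A = V + 2.2097·d_A = (22.7378,-16.3789)
T_B = V + ((C−V)·d_B)·d_B = V + 2.2097·d_B = (23.1467,-14.0080)
sweep = 180° − θ = 114.0307°

center=(23.7116,-15.3261) T_A=(22.7378,-16.3789) T_B=(23.1467,-14.0080) sweep=114.0307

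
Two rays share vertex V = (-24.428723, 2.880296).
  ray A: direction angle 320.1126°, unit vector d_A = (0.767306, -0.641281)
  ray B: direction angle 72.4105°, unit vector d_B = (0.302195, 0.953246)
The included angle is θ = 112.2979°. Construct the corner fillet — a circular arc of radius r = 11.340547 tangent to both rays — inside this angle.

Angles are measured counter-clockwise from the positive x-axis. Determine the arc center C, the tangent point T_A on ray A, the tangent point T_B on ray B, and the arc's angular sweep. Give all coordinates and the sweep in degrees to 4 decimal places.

bisector direction at 16.2615° = (0.959993,0.280023)
center distance |VC| = r/sin(θ/2) = 11.340547/sin(56.1489°) = 13.655273
C = V + |VC|·bis = (-11.3198,6.7041)
T_A = V + ((C−V)·d_A)·d_A = V + 7.6065·d_A = (-18.5922,-1.9976)
T_B = V + ((C−V)·d_B)·d_B = V + 7.6065·d_B = (-22.1301,10.1311)
sweep = 180° − θ = 67.7021°

center=(-11.3198,6.7041) T_A=(-18.5922,-1.9976) T_B=(-22.1301,10.1311) sweep=67.7021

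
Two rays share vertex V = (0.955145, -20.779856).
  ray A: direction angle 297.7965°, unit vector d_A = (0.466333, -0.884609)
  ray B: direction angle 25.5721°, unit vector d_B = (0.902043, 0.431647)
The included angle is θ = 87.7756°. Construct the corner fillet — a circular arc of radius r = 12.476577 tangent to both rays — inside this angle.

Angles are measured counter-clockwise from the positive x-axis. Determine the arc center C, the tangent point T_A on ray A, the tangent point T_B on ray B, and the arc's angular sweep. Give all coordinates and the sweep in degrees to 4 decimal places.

bisector direction at 341.6843° = (0.949339,-0.314253)
center distance |VC| = r/sin(θ/2) = 12.476577/sin(43.8878°) = 17.997268
C = V + |VC|·bis = (18.0407,-26.4355)
T_A = V + ((C−V)·d_A)·d_A = V + 12.9706·d_A = (7.0038,-32.2538)
T_B = V + ((C−V)·d_B)·d_B = V + 12.9706·d_B = (12.6552,-15.1811)
sweep = 180° − θ = 92.2244°

center=(18.0407,-26.4355) T_A=(7.0038,-32.2538) T_B=(12.6552,-15.1811) sweep=92.2244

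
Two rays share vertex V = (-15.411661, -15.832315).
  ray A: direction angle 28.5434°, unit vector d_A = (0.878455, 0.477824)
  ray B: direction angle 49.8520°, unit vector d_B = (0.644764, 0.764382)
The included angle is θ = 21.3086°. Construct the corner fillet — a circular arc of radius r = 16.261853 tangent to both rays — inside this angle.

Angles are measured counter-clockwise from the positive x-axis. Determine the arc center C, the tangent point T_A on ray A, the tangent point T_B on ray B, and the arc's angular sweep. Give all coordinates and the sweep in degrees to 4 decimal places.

bisector direction at 39.1977° = (0.774970,0.631998)
center distance |VC| = r/sin(θ/2) = 16.261853/sin(10.6543°) = 87.957626
C = V + |VC|·bis = (52.7528,39.7567)
T_A = V + ((C−V)·d_A)·d_A = V + 86.4413·d_A = (60.5232,25.4714)
T_B = V + ((C−V)·d_B)·d_B = V + 86.4413·d_B = (40.3226,50.2418)
sweep = 180° − θ = 158.6914°

center=(52.7528,39.7567) T_A=(60.5232,25.4714) T_B=(40.3226,50.2418) sweep=158.6914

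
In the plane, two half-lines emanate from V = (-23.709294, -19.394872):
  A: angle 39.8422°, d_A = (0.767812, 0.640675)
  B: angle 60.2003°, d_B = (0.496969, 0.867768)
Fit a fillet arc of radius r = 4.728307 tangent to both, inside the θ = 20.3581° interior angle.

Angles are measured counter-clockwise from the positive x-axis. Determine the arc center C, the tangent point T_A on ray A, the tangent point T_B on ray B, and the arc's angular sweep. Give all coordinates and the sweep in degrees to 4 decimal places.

center=(-6.5190,1.1072) T_A=(-3.4897,-2.5233) T_B=(-10.6221,3.4570) sweep=159.6419

bisector direction at 50.0213° = (0.642503,0.766283)
center distance |VC| = r/sin(θ/2) = 4.728307/sin(10.1791°) = 26.755189
C = V + |VC|·bis = (-6.5190,1.1072)
T_A = V + ((C−V)·d_A)·d_A = V + 26.3341·d_A = (-3.4897,-2.5233)
T_B = V + ((C−V)·d_B)·d_B = V + 26.3341·d_B = (-10.6221,3.4570)
sweep = 180° − θ = 159.6419°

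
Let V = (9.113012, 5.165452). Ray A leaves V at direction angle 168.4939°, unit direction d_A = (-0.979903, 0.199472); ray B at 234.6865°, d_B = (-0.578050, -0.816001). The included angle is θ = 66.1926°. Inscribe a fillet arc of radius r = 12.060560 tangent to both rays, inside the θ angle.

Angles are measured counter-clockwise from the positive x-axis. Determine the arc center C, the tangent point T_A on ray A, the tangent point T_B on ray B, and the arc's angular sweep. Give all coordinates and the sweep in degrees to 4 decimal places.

center=(-11.4244,-2.9618) T_A=(-9.0186,8.8564) T_B=(-1.5829,-9.9334) sweep=113.8074

bisector direction at 201.5902° = (-0.929839,-0.367966)
center distance |VC| = r/sin(θ/2) = 12.060560/sin(33.0963°) = 22.087002
C = V + |VC|·bis = (-11.4244,-2.9618)
T_A = V + ((C−V)·d_A)·d_A = V + 18.5035·d_A = (-9.0186,8.8564)
T_B = V + ((C−V)·d_B)·d_B = V + 18.5035·d_B = (-1.5829,-9.9334)
sweep = 180° − θ = 113.8074°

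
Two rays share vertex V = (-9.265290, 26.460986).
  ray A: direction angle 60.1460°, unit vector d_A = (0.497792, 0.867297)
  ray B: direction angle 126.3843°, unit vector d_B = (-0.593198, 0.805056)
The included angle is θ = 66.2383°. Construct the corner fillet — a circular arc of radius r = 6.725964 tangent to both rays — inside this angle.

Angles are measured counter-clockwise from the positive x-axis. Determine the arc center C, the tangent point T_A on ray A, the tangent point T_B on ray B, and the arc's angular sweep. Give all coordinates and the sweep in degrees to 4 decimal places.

bisector direction at 93.2651° = (-0.056957,0.998377)
center distance |VC| = r/sin(θ/2) = 6.725964/sin(33.1191°) = 12.310005
C = V + |VC|·bis = (-9.9664,38.7510)
T_A = V + ((C−V)·d_A)·d_A = V + 10.3101·d_A = (-4.1330,35.4029)
T_B = V + ((C−V)·d_B)·d_B = V + 10.3101·d_B = (-15.3812,34.7612)
sweep = 180° − θ = 113.7617°

center=(-9.9664,38.7510) T_A=(-4.1330,35.4029) T_B=(-15.3812,34.7612) sweep=113.7617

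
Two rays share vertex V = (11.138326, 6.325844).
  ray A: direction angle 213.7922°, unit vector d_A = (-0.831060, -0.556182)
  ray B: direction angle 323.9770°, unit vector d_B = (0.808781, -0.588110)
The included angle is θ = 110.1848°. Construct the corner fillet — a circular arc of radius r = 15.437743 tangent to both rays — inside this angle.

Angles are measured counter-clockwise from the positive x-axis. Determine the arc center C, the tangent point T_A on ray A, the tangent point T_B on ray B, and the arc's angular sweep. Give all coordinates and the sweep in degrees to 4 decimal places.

bisector direction at 268.8846° = (-0.019466,-0.999811)
center distance |VC| = r/sin(θ/2) = 15.437743/sin(55.0924°) = 18.824772
C = V + |VC|·bis = (10.7719,-12.4954)
T_A = V + ((C−V)·d_A)·d_A = V + 10.7726·d_A = (2.1857,0.3343)
T_B = V + ((C−V)·d_B)·d_B = V + 10.7726·d_B = (19.8510,-0.0096)
sweep = 180° − θ = 69.8152°

center=(10.7719,-12.4954) T_A=(2.1857,0.3343) T_B=(19.8510,-0.0096) sweep=69.8152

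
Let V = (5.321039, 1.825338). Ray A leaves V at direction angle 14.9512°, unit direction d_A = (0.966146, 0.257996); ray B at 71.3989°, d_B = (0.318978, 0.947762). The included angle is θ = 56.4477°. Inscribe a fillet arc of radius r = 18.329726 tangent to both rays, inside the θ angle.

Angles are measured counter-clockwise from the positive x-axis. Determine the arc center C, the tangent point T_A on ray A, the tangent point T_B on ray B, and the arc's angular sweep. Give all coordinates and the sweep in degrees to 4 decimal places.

bisector direction at 43.1750° = (0.729267,0.684230)
center distance |VC| = r/sin(θ/2) = 18.329726/sin(28.2238°) = 38.758817
C = V + |VC|·bis = (33.5866,28.3453)
T_A = V + ((C−V)·d_A)·d_A = V + 34.1507·d_A = (38.3156,10.6361)
T_B = V + ((C−V)·d_B)·d_B = V + 34.1507·d_B = (16.2143,34.1920)
sweep = 180° − θ = 123.5523°

center=(33.5866,28.3453) T_A=(38.3156,10.6361) T_B=(16.2143,34.1920) sweep=123.5523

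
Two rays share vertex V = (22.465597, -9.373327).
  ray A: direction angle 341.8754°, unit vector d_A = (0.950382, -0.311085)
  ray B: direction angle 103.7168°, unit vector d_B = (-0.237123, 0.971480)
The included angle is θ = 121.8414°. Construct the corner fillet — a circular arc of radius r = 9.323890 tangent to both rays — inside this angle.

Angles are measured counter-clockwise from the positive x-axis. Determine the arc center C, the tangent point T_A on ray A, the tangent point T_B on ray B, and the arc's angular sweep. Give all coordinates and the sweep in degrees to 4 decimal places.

bisector direction at 42.7961° = (0.733776,0.679391)
center distance |VC| = r/sin(θ/2) = 9.323890/sin(60.9207°) = 10.668703
C = V + |VC|·bis = (30.2940,-2.1251)
T_A = V + ((C−V)·d_A)·d_A = V + 5.1852·d_A = (27.3935,-10.9864)
T_B = V + ((C−V)·d_B)·d_B = V + 5.1852·d_B = (21.2361,-4.3360)
sweep = 180° − θ = 58.1586°

center=(30.2940,-2.1251) T_A=(27.3935,-10.9864) T_B=(21.2361,-4.3360) sweep=58.1586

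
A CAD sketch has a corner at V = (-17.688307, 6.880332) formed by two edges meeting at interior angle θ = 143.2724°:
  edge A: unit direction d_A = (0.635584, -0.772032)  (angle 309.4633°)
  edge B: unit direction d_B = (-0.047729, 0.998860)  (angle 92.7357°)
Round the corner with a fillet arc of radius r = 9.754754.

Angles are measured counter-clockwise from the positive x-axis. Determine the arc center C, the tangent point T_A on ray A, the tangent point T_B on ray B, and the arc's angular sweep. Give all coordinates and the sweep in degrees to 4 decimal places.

bisector direction at 21.0995° = (0.932957,0.359989)
center distance |VC| = r/sin(θ/2) = 9.754754/sin(71.6362°) = 10.278167
C = V + |VC|·bis = (-8.0992,10.5804)
T_A = V + ((C−V)·d_A)·d_A = V + 3.2381·d_A = (-15.6302,4.3804)
T_B = V + ((C−V)·d_B)·d_B = V + 3.2381·d_B = (-17.8429,10.1148)
sweep = 180° − θ = 36.7276°

center=(-8.0992,10.5804) T_A=(-15.6302,4.3804) T_B=(-17.8429,10.1148) sweep=36.7276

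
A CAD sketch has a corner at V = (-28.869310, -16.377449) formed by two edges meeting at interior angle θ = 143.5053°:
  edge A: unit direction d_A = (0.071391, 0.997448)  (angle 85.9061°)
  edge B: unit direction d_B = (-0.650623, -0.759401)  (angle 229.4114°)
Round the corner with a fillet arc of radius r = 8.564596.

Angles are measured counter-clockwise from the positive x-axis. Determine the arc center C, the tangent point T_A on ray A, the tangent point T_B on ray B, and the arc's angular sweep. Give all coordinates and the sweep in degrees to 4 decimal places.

bisector direction at 157.6587° = (-0.924936,0.380122)
center distance |VC| = r/sin(θ/2) = 8.564596/sin(71.7527°) = 9.018083
C = V + |VC|·bis = (-37.2105,-12.9495)
T_A = V + ((C−V)·d_A)·d_A = V + 2.8237·d_A = (-28.6677,-13.5609)
T_B = V + ((C−V)·d_B)·d_B = V + 2.8237·d_B = (-30.7065,-18.5218)
sweep = 180° − θ = 36.4947°

center=(-37.2105,-12.9495) T_A=(-28.6677,-13.5609) T_B=(-30.7065,-18.5218) sweep=36.4947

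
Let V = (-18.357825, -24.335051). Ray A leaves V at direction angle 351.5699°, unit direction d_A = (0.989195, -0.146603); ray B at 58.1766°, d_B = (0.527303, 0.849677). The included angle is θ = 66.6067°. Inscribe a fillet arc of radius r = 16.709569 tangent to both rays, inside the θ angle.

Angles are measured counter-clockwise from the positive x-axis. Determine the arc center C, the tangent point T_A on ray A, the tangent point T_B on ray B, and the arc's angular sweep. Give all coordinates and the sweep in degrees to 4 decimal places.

bisector direction at 24.8732° = (0.907240,0.420612)
center distance |VC| = r/sin(θ/2) = 16.709569/sin(33.3034°) = 30.432400
C = V + |VC|·bis = (9.2517,-11.5348)
T_A = V + ((C−V)·d_A)·d_A = V + 25.4346·d_A = (6.8020,-28.0638)
T_B = V + ((C−V)·d_B)·d_B = V + 25.4346·d_B = (-4.9461,-2.7238)
sweep = 180° − θ = 113.3933°

center=(9.2517,-11.5348) T_A=(6.8020,-28.0638) T_B=(-4.9461,-2.7238) sweep=113.3933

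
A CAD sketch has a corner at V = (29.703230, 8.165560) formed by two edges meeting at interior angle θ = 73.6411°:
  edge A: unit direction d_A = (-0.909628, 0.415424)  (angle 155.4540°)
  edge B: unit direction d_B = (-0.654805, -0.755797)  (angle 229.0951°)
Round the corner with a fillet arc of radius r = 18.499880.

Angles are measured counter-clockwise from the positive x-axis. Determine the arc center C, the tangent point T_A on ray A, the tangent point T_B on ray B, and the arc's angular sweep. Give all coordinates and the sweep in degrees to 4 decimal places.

center=(-0.4597,1.6030) T_A=(7.2256,18.4310) T_B=(13.5225,-10.5108) sweep=106.3589

bisector direction at 192.2746° = (-0.977140,-0.212596)
center distance |VC| = r/sin(θ/2) = 18.499880/sin(36.8205°) = 30.868593
C = V + |VC|·bis = (-0.4597,1.6030)
T_A = V + ((C−V)·d_A)·d_A = V + 24.7108·d_A = (7.2256,18.4310)
T_B = V + ((C−V)·d_B)·d_B = V + 24.7108·d_B = (13.5225,-10.5108)
sweep = 180° − θ = 106.3589°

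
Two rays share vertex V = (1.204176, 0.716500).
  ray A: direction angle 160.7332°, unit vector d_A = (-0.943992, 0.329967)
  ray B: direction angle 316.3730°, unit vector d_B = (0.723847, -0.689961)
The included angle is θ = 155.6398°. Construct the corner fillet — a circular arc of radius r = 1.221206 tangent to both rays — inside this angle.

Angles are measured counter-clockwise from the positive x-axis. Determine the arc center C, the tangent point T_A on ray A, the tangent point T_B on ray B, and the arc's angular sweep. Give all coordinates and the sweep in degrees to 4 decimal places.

bisector direction at 238.5531° = (-0.521708,-0.853124)
center distance |VC| = r/sin(θ/2) = 1.221206/sin(77.8199°) = 1.249329
C = V + |VC|·bis = (0.5524,-0.3493)
T_A = V + ((C−V)·d_A)·d_A = V + 0.2636·d_A = (0.9553,0.8035)
T_B = V + ((C−V)·d_B)·d_B = V + 0.2636·d_B = (1.3950,0.5346)
sweep = 180° − θ = 24.3602°

center=(0.5524,-0.3493) T_A=(0.9553,0.8035) T_B=(1.3950,0.5346) sweep=24.3602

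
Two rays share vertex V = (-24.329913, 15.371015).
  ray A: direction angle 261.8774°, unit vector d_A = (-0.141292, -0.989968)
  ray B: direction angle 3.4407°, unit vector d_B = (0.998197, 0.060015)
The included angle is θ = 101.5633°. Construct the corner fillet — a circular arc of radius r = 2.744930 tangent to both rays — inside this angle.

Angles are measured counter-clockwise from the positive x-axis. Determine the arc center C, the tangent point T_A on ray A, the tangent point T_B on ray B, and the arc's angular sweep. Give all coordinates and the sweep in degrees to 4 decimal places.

bisector direction at 312.6591° = (0.677634,-0.735399)
center distance |VC| = r/sin(θ/2) = 2.744930/sin(50.7816°) = 3.543025
C = V + |VC|·bis = (-21.9290,12.7655)
T_A = V + ((C−V)·d_A)·d_A = V + 2.2402·d_A = (-24.6464,13.1533)
T_B = V + ((C−V)·d_B)·d_B = V + 2.2402·d_B = (-22.0938,15.5055)
sweep = 180° − θ = 78.4367°

center=(-21.9290,12.7655) T_A=(-24.6464,13.1533) T_B=(-22.0938,15.5055) sweep=78.4367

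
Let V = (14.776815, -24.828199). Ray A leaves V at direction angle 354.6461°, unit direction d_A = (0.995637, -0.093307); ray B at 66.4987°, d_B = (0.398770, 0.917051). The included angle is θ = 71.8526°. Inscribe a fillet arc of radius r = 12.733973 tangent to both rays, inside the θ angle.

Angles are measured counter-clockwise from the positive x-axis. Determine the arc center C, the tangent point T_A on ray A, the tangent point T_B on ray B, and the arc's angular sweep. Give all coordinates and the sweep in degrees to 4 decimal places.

bisector direction at 30.5724° = (0.860987,0.508627)
center distance |VC| = r/sin(θ/2) = 12.733973/sin(35.9263°) = 21.702770
C = V + |VC|·bis = (33.4626,-13.7896)
T_A = V + ((C−V)·d_A)·d_A = V + 17.5743·d_A = (32.2744,-26.4680)
T_B = V + ((C−V)·d_B)·d_B = V + 17.5743·d_B = (21.7849,-8.7117)
sweep = 180° − θ = 108.1474°

center=(33.4626,-13.7896) T_A=(32.2744,-26.4680) T_B=(21.7849,-8.7117) sweep=108.1474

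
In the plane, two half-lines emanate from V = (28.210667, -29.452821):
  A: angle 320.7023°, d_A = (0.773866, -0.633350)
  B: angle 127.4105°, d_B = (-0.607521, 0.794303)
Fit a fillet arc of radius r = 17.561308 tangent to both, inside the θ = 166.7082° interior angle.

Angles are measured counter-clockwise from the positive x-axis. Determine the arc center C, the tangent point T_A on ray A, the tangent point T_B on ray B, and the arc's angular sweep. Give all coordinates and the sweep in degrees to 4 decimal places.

center=(40.9166,-17.1587) T_A=(29.7941,-30.7488) T_B=(26.9676,-27.8275) sweep=13.2918

bisector direction at 44.0564° = (0.718656,0.695366)
center distance |VC| = r/sin(θ/2) = 17.561308/sin(83.3541°) = 17.680112
C = V + |VC|·bis = (40.9166,-17.1587)
T_A = V + ((C−V)·d_A)·d_A = V + 2.0462·d_A = (29.7941,-30.7488)
T_B = V + ((C−V)·d_B)·d_B = V + 2.0462·d_B = (26.9676,-27.8275)
sweep = 180° − θ = 13.2918°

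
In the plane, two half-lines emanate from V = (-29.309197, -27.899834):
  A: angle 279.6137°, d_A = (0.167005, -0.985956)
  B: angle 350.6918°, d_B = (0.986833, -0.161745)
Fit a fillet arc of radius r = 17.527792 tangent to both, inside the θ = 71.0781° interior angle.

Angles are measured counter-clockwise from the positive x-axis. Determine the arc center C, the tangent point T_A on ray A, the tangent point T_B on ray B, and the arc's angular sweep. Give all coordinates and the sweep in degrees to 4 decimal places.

bisector direction at 315.1527° = (0.708989,-0.705219)
center distance |VC| = r/sin(θ/2) = 17.527792/sin(35.5391°) = 30.154943
C = V + |VC|·bis = (-7.9297,-49.1657)
T_A = V + ((C−V)·d_A)·d_A = V + 24.5377·d_A = (-25.2113,-52.0929)
T_B = V + ((C−V)·d_B)·d_B = V + 24.5377·d_B = (-5.0946,-31.8687)
sweep = 180° − θ = 108.9219°

center=(-7.9297,-49.1657) T_A=(-25.2113,-52.0929) T_B=(-5.0946,-31.8687) sweep=108.9219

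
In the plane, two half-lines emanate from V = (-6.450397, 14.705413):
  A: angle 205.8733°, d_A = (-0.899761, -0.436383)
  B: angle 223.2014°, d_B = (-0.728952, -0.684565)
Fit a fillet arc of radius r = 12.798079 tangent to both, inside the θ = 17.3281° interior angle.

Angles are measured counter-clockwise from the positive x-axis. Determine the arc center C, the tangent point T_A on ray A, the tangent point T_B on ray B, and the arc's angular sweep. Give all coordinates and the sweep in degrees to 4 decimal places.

bisector direction at 214.5374° = (-0.823757,-0.566943)
center distance |VC| = r/sin(θ/2) = 12.798079/sin(8.6640°) = 84.957721
C = V + |VC|·bis = (-76.4349,-33.4608)
T_A = V + ((C−V)·d_A)·d_A = V + 83.9882·d_A = (-82.0198,-21.9456)
T_B = V + ((C−V)·d_B)·d_B = V + 83.9882·d_B = (-67.6738,-42.7900)
sweep = 180° − θ = 162.6719°

center=(-76.4349,-33.4608) T_A=(-82.0198,-21.9456) T_B=(-67.6738,-42.7900) sweep=162.6719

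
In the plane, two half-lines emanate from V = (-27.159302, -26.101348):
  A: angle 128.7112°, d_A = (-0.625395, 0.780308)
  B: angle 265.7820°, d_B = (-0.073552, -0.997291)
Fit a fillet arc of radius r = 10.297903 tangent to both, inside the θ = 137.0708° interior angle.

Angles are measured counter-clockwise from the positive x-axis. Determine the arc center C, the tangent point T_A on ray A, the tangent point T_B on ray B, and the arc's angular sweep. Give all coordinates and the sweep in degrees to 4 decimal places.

center=(-37.7271,-29.3821) T_A=(-29.6916,-22.9418) T_B=(-27.4571,-30.1395) sweep=42.9292

bisector direction at 197.2466° = (-0.955038,-0.296485)
center distance |VC| = r/sin(θ/2) = 10.297903/sin(68.5354°) = 11.065354
C = V + |VC|·bis = (-37.7271,-29.3821)
T_A = V + ((C−V)·d_A)·d_A = V + 4.0491·d_A = (-29.6916,-22.9418)
T_B = V + ((C−V)·d_B)·d_B = V + 4.0491·d_B = (-27.4571,-30.1395)
sweep = 180° − θ = 42.9292°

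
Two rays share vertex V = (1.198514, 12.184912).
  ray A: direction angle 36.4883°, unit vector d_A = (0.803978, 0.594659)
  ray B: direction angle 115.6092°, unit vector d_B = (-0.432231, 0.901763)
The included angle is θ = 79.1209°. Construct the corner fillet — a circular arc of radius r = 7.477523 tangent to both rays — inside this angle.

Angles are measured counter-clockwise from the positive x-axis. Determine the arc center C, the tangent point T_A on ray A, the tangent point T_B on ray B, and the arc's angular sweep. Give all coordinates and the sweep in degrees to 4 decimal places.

center=(4.0291,23.5792) T_A=(8.4757,17.5675) T_B=(-2.7138,20.3472) sweep=100.8791

bisector direction at 76.0488° = (0.241096,0.970501)
center distance |VC| = r/sin(θ/2) = 7.477523/sin(39.5605°) = 11.740646
C = V + |VC|·bis = (4.0291,23.5792)
T_A = V + ((C−V)·d_A)·d_A = V + 9.0515·d_A = (8.4757,17.5675)
T_B = V + ((C−V)·d_B)·d_B = V + 9.0515·d_B = (-2.7138,20.3472)
sweep = 180° − θ = 100.8791°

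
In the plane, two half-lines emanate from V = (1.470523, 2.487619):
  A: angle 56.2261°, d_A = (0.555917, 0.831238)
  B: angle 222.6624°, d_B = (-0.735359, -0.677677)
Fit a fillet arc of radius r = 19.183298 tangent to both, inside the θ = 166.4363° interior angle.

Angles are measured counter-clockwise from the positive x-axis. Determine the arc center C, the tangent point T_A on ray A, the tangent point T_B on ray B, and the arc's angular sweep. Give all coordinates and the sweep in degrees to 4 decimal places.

bisector direction at 139.4443° = (-0.759774,0.650188)
center distance |VC| = r/sin(θ/2) = 19.183298/sin(83.2181°) = 19.318470
C = V + |VC|·bis = (-13.2071,15.0482)
T_A = V + ((C−V)·d_A)·d_A = V + 2.2813·d_A = (2.7387,4.3839)
T_B = V + ((C−V)·d_B)·d_B = V + 2.2813·d_B = (-0.2071,0.9416)
sweep = 180° − θ = 13.5637°

center=(-13.2071,15.0482) T_A=(2.7387,4.3839) T_B=(-0.2071,0.9416) sweep=13.5637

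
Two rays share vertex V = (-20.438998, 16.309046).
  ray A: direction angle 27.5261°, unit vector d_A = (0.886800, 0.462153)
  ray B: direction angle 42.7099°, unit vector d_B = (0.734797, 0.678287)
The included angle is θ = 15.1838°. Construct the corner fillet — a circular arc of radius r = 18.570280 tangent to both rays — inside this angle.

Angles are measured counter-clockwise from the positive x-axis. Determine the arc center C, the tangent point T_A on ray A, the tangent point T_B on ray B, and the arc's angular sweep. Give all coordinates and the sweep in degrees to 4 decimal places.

bisector direction at 35.1180° = (0.817969,0.575262)
center distance |VC| = r/sin(θ/2) = 18.570280/sin(7.5919°) = 140.560141
C = V + |VC|·bis = (94.5348,97.1680)
T_A = V + ((C−V)·d_A)·d_A = V + 139.3280·d_A = (103.1171,80.6999)
T_B = V + ((C−V)·d_B)·d_B = V + 139.3280·d_B = (81.9389,110.8134)
sweep = 180° − θ = 164.8162°

center=(94.5348,97.1680) T_A=(103.1171,80.6999) T_B=(81.9389,110.8134) sweep=164.8162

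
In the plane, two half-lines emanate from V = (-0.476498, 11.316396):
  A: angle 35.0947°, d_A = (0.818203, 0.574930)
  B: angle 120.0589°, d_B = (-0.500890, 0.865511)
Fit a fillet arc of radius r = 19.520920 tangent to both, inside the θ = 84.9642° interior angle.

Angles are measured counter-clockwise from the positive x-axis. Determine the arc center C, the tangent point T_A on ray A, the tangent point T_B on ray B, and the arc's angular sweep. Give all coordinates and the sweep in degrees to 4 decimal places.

bisector direction at 77.5768° = (0.215131,0.976585)
center distance |VC| = r/sin(θ/2) = 19.520920/sin(42.4821°) = 28.904473
C = V + |VC|·bis = (5.7417,39.5441)
T_A = V + ((C−V)·d_A)·d_A = V + 21.3167·d_A = (16.9649,23.5720)
T_B = V + ((C−V)·d_B)·d_B = V + 21.3167·d_B = (-11.1538,29.7662)
sweep = 180° − θ = 95.0358°

center=(5.7417,39.5441) T_A=(16.9649,23.5720) T_B=(-11.1538,29.7662) sweep=95.0358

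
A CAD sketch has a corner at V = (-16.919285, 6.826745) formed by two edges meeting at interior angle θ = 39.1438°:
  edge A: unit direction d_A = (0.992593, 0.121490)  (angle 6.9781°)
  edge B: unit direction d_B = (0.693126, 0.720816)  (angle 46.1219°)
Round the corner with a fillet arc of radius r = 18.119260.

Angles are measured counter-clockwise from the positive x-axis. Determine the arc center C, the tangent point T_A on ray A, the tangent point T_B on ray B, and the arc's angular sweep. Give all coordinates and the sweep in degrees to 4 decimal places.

bisector direction at 26.5500° = (0.894545,0.446979)
center distance |VC| = r/sin(θ/2) = 18.119260/sin(19.5719°) = 54.089037
C = V + |VC|·bis = (31.4658,31.0034)
T_A = V + ((C−V)·d_A)·d_A = V + 50.9639·d_A = (33.6671,13.0183)
T_B = V + ((C−V)·d_B)·d_B = V + 50.9639·d_B = (18.4051,43.5623)
sweep = 180° − θ = 140.8562°

center=(31.4658,31.0034) T_A=(33.6671,13.0183) T_B=(18.4051,43.5623) sweep=140.8562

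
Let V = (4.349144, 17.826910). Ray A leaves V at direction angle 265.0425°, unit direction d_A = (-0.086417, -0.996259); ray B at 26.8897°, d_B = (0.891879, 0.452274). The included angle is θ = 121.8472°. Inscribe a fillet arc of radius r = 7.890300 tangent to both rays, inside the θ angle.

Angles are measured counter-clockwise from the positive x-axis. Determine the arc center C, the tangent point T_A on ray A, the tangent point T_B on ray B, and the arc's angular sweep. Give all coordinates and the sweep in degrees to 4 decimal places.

bisector direction at 325.9661° = (0.828707,-0.559683)
center distance |VC| = r/sin(θ/2) = 7.890300/sin(60.9236°) = 9.028088
C = V + |VC|·bis = (11.8308,12.7740)
T_A = V + ((C−V)·d_A)·d_A = V + 4.3874·d_A = (3.9700,13.4559)
T_B = V + ((C−V)·d_B)·d_B = V + 4.3874·d_B = (8.2622,19.8112)
sweep = 180° − θ = 58.1528°

center=(11.8308,12.7740) T_A=(3.9700,13.4559) T_B=(8.2622,19.8112) sweep=58.1528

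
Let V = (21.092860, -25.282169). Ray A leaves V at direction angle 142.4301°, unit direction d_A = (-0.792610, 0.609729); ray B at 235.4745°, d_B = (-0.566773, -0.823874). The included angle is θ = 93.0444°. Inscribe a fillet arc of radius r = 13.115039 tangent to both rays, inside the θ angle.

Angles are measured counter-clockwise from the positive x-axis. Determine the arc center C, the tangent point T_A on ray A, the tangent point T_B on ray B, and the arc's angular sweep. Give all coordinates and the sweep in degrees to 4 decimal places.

bisector direction at 188.9523° = (-0.987818,-0.155612)
center distance |VC| = r/sin(θ/2) = 13.115039/sin(46.5222°) = 18.073729
C = V + |VC|·bis = (3.2393,-28.0947)
T_A = V + ((C−V)·d_A)·d_A = V + 12.4361·d_A = (11.2359,-17.6995)
T_B = V + ((C−V)·d_B)·d_B = V + 12.4361·d_B = (14.0444,-35.5279)
sweep = 180° − θ = 86.9556°

center=(3.2393,-28.0947) T_A=(11.2359,-17.6995) T_B=(14.0444,-35.5279) sweep=86.9556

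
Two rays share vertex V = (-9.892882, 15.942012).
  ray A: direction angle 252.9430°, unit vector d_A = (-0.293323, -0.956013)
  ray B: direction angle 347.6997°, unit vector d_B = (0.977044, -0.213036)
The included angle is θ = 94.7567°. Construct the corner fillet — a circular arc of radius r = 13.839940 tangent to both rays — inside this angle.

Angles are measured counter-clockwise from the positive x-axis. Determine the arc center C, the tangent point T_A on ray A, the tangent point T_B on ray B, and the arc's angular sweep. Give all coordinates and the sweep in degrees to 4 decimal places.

bisector direction at 300.3213° = (0.504849,-0.863207)
center distance |VC| = r/sin(θ/2) = 13.839940/sin(47.3783°) = 18.808323
C = V + |VC|·bis = (-0.3975,-0.2935)
T_A = V + ((C−V)·d_A)·d_A = V + 12.7361·d_A = (-13.6287,3.7661)
T_B = V + ((C−V)·d_B)·d_B = V + 12.7361·d_B = (2.5509,13.2288)
sweep = 180° − θ = 85.2433°

center=(-0.3975,-0.2935) T_A=(-13.6287,3.7661) T_B=(2.5509,13.2288) sweep=85.2433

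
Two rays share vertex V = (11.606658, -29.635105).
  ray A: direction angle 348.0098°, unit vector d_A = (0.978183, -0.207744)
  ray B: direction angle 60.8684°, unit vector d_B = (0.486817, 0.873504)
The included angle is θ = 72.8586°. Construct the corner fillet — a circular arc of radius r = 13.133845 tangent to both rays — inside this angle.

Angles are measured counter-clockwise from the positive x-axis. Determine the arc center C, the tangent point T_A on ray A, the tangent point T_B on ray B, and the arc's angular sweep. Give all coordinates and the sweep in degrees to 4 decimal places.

center=(31.7422,-20.4847) T_A=(29.0137,-33.3320) T_B=(20.2697,-14.0909) sweep=107.1414

bisector direction at 24.4391° = (0.910402,0.413726)
center distance |VC| = r/sin(θ/2) = 13.133845/sin(36.4293°) = 22.117164
C = V + |VC|·bis = (31.7422,-20.4847)
T_A = V + ((C−V)·d_A)·d_A = V + 17.7953·d_A = (29.0137,-33.3320)
T_B = V + ((C−V)·d_B)·d_B = V + 17.7953·d_B = (20.2697,-14.0909)
sweep = 180° − θ = 107.1414°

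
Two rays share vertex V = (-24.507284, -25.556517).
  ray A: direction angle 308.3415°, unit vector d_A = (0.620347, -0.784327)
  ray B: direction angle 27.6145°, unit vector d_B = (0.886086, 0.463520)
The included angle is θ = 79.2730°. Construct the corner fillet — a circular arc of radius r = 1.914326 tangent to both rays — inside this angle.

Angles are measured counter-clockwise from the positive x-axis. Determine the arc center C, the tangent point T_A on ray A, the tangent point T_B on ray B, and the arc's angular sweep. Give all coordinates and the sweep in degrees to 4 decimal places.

center=(-21.5722,-26.1816) T_A=(-23.0736,-27.3691) T_B=(-22.4595,-24.4853) sweep=100.7270

bisector direction at 347.9780° = (0.978068,-0.208287)
center distance |VC| = r/sin(θ/2) = 1.914326/sin(39.6365°) = 3.000912
C = V + |VC|·bis = (-21.5722,-26.1816)
T_A = V + ((C−V)·d_A)·d_A = V + 2.3110·d_A = (-23.0736,-27.3691)
T_B = V + ((C−V)·d_B)·d_B = V + 2.3110·d_B = (-22.4595,-24.4853)
sweep = 180° − θ = 100.7270°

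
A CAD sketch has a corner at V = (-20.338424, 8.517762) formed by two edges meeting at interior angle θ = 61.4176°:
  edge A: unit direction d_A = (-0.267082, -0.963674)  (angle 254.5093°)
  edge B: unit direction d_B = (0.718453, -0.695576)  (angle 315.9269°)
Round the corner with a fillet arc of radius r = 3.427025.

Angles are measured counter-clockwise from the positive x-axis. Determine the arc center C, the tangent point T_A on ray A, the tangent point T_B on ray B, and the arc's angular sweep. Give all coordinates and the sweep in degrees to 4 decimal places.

bisector direction at 285.2181° = (0.262494,-0.964934)
center distance |VC| = r/sin(θ/2) = 3.427025/sin(30.7088°) = 6.710775
C = V + |VC|·bis = (-18.5769,2.0423)
T_A = V + ((C−V)·d_A)·d_A = V + 5.7697·d_A = (-21.8794,2.9576)
T_B = V + ((C−V)·d_B)·d_B = V + 5.7697·d_B = (-16.1931,4.5045)
sweep = 180° − θ = 118.5824°

center=(-18.5769,2.0423) T_A=(-21.8794,2.9576) T_B=(-16.1931,4.5045) sweep=118.5824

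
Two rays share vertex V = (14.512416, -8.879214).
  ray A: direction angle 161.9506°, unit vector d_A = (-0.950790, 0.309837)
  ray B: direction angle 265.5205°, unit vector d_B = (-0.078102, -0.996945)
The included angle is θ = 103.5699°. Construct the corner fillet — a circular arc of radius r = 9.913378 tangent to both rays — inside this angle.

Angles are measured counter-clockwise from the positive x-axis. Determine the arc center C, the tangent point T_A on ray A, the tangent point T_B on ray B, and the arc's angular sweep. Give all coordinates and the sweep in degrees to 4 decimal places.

bisector direction at 213.7355° = (-0.831610,-0.555361)
center distance |VC| = r/sin(θ/2) = 9.913378/sin(51.7850°) = 12.617345
C = V + |VC|·bis = (4.0197,-15.8864)
T_A = V + ((C−V)·d_A)·d_A = V + 7.8053·d_A = (7.0912,-6.4609)
T_B = V + ((C−V)·d_B)·d_B = V + 7.8053·d_B = (13.9028,-16.6606)
sweep = 180° − θ = 76.4301°

center=(4.0197,-15.8864) T_A=(7.0912,-6.4609) T_B=(13.9028,-16.6606) sweep=76.4301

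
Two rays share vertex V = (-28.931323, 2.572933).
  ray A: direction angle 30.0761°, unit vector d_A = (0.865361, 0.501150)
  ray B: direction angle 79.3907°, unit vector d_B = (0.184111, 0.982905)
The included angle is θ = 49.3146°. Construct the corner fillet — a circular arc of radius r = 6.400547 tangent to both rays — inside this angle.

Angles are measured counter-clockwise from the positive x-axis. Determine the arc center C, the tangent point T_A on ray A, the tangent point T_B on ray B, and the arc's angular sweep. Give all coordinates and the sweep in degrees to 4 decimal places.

center=(-20.0731,15.0993) T_A=(-16.8655,9.5605) T_B=(-26.3642,16.2777) sweep=130.6854

bisector direction at 54.7334° = (0.577382,0.816474)
center distance |VC| = r/sin(θ/2) = 6.400547/sin(24.6573°) = 15.342047
C = V + |VC|·bis = (-20.0731,15.0993)
T_A = V + ((C−V)·d_A)·d_A = V + 13.9431·d_A = (-16.8655,9.5605)
T_B = V + ((C−V)·d_B)·d_B = V + 13.9431·d_B = (-26.3642,16.2777)
sweep = 180° − θ = 130.6854°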